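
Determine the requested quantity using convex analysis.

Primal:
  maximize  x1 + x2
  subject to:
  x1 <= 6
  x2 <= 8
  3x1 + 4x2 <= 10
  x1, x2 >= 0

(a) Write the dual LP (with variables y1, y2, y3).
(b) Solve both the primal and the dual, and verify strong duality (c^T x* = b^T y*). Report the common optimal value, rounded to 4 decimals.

The standard primal-dual pair for 'max c^T x s.t. A x <= b, x >= 0' is:
  Dual:  min b^T y  s.t.  A^T y >= c,  y >= 0.

So the dual LP is:
  minimize  6y1 + 8y2 + 10y3
  subject to:
    y1 + 3y3 >= 1
    y2 + 4y3 >= 1
    y1, y2, y3 >= 0

Solving the primal: x* = (3.3333, 0).
  primal value c^T x* = 3.3333.
Solving the dual: y* = (0, 0, 0.3333).
  dual value b^T y* = 3.3333.
Strong duality: c^T x* = b^T y*. Confirmed.

3.3333


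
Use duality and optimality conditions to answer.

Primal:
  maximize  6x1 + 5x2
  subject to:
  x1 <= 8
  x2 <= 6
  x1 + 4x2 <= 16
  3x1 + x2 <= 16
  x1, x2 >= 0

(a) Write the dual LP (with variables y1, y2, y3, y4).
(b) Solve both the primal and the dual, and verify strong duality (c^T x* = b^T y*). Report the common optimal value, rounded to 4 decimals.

The standard primal-dual pair for 'max c^T x s.t. A x <= b, x >= 0' is:
  Dual:  min b^T y  s.t.  A^T y >= c,  y >= 0.

So the dual LP is:
  minimize  8y1 + 6y2 + 16y3 + 16y4
  subject to:
    y1 + y3 + 3y4 >= 6
    y2 + 4y3 + y4 >= 5
    y1, y2, y3, y4 >= 0

Solving the primal: x* = (4.3636, 2.9091).
  primal value c^T x* = 40.7273.
Solving the dual: y* = (0, 0, 0.8182, 1.7273).
  dual value b^T y* = 40.7273.
Strong duality: c^T x* = b^T y*. Confirmed.

40.7273


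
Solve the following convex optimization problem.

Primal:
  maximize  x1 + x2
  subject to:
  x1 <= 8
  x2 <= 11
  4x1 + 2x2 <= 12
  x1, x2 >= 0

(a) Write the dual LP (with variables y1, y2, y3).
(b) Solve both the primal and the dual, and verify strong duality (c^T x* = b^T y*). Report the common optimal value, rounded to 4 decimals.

The standard primal-dual pair for 'max c^T x s.t. A x <= b, x >= 0' is:
  Dual:  min b^T y  s.t.  A^T y >= c,  y >= 0.

So the dual LP is:
  minimize  8y1 + 11y2 + 12y3
  subject to:
    y1 + 4y3 >= 1
    y2 + 2y3 >= 1
    y1, y2, y3 >= 0

Solving the primal: x* = (0, 6).
  primal value c^T x* = 6.
Solving the dual: y* = (0, 0, 0.5).
  dual value b^T y* = 6.
Strong duality: c^T x* = b^T y*. Confirmed.

6


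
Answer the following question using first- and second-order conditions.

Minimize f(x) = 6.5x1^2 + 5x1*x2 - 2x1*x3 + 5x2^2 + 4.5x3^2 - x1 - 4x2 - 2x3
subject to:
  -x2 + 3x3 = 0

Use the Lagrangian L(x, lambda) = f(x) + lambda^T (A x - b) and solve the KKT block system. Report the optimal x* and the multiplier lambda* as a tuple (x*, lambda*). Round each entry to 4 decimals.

Form the Lagrangian:
  L(x, lambda) = (1/2) x^T Q x + c^T x + lambda^T (A x - b)
Stationarity (grad_x L = 0): Q x + c + A^T lambda = 0.
Primal feasibility: A x = b.

This gives the KKT block system:
  [ Q   A^T ] [ x     ]   [-c ]
  [ A    0  ] [ lambda ] = [ b ]

Solving the linear system:
  x*      = (-0.0742, 0.4535, 0.1512)
  lambda* = (0.1637)
  f(x*)   = -1.021

x* = (-0.0742, 0.4535, 0.1512), lambda* = (0.1637)


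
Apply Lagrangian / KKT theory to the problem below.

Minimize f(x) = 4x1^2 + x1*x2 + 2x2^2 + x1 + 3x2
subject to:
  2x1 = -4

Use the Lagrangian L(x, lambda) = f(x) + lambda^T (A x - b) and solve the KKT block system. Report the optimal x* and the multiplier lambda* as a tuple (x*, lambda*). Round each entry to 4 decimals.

Form the Lagrangian:
  L(x, lambda) = (1/2) x^T Q x + c^T x + lambda^T (A x - b)
Stationarity (grad_x L = 0): Q x + c + A^T lambda = 0.
Primal feasibility: A x = b.

This gives the KKT block system:
  [ Q   A^T ] [ x     ]   [-c ]
  [ A    0  ] [ lambda ] = [ b ]

Solving the linear system:
  x*      = (-2, -0.25)
  lambda* = (7.625)
  f(x*)   = 13.875

x* = (-2, -0.25), lambda* = (7.625)


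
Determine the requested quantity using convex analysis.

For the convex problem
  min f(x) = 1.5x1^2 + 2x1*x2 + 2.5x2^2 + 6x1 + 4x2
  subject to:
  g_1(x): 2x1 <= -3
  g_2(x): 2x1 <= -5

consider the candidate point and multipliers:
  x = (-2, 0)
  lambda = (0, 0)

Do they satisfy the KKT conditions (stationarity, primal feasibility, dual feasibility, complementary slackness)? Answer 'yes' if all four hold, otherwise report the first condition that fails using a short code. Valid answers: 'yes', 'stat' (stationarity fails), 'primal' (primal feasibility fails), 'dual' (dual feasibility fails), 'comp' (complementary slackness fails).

Gradient of f: grad f(x) = Q x + c = (0, 0)
Constraint values g_i(x) = a_i^T x - b_i:
  g_1((-2, 0)) = -1
  g_2((-2, 0)) = 1
Stationarity residual: grad f(x) + sum_i lambda_i a_i = (0, 0)
  -> stationarity OK
Primal feasibility (all g_i <= 0): FAILS
Dual feasibility (all lambda_i >= 0): OK
Complementary slackness (lambda_i * g_i(x) = 0 for all i): OK

Verdict: the first failing condition is primal_feasibility -> primal.

primal


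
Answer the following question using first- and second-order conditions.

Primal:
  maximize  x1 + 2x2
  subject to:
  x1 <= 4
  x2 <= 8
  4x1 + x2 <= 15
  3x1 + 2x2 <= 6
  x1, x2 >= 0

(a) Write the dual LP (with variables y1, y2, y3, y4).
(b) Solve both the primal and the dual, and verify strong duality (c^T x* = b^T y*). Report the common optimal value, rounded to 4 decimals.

The standard primal-dual pair for 'max c^T x s.t. A x <= b, x >= 0' is:
  Dual:  min b^T y  s.t.  A^T y >= c,  y >= 0.

So the dual LP is:
  minimize  4y1 + 8y2 + 15y3 + 6y4
  subject to:
    y1 + 4y3 + 3y4 >= 1
    y2 + y3 + 2y4 >= 2
    y1, y2, y3, y4 >= 0

Solving the primal: x* = (0, 3).
  primal value c^T x* = 6.
Solving the dual: y* = (0, 0, 0, 1).
  dual value b^T y* = 6.
Strong duality: c^T x* = b^T y*. Confirmed.

6


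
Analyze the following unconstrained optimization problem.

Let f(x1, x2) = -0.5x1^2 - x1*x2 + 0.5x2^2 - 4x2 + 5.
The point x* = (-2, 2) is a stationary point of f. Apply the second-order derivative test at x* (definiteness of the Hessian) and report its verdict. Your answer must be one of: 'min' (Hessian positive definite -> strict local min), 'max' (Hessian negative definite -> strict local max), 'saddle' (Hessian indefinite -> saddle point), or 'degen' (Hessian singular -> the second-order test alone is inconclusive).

Compute the Hessian H = grad^2 f:
  H = [[-1, -1], [-1, 1]]
Verify stationarity: grad f(x*) = H x* + g = (0, 0).
Eigenvalues of H: -1.4142, 1.4142.
Eigenvalues have mixed signs, so H is indefinite -> x* is a saddle point.

saddle


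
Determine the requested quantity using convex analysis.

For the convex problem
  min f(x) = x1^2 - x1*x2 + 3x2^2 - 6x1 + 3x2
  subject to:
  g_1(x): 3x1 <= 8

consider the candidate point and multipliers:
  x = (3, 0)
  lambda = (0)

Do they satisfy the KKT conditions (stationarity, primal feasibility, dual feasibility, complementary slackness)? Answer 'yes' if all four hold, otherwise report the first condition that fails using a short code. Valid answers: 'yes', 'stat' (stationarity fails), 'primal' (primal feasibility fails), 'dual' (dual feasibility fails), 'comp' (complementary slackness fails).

Gradient of f: grad f(x) = Q x + c = (0, 0)
Constraint values g_i(x) = a_i^T x - b_i:
  g_1((3, 0)) = 1
Stationarity residual: grad f(x) + sum_i lambda_i a_i = (0, 0)
  -> stationarity OK
Primal feasibility (all g_i <= 0): FAILS
Dual feasibility (all lambda_i >= 0): OK
Complementary slackness (lambda_i * g_i(x) = 0 for all i): OK

Verdict: the first failing condition is primal_feasibility -> primal.

primal


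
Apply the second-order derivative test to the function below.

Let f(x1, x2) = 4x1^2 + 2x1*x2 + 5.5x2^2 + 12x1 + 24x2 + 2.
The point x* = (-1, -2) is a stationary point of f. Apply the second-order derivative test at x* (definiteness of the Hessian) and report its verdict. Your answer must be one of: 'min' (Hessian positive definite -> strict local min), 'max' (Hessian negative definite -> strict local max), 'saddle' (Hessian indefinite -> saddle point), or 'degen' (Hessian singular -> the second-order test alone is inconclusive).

Compute the Hessian H = grad^2 f:
  H = [[8, 2], [2, 11]]
Verify stationarity: grad f(x*) = H x* + g = (0, 0).
Eigenvalues of H: 7, 12.
Both eigenvalues > 0, so H is positive definite -> x* is a strict local min.

min


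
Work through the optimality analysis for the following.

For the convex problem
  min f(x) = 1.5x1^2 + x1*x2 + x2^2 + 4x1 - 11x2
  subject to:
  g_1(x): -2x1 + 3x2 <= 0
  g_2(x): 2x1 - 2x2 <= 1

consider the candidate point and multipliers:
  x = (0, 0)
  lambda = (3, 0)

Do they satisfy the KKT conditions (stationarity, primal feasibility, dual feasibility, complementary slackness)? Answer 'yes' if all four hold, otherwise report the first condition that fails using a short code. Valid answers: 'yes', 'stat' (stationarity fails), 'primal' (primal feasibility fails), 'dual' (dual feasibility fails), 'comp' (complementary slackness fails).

Gradient of f: grad f(x) = Q x + c = (4, -11)
Constraint values g_i(x) = a_i^T x - b_i:
  g_1((0, 0)) = 0
  g_2((0, 0)) = -1
Stationarity residual: grad f(x) + sum_i lambda_i a_i = (-2, -2)
  -> stationarity FAILS
Primal feasibility (all g_i <= 0): OK
Dual feasibility (all lambda_i >= 0): OK
Complementary slackness (lambda_i * g_i(x) = 0 for all i): OK

Verdict: the first failing condition is stationarity -> stat.

stat


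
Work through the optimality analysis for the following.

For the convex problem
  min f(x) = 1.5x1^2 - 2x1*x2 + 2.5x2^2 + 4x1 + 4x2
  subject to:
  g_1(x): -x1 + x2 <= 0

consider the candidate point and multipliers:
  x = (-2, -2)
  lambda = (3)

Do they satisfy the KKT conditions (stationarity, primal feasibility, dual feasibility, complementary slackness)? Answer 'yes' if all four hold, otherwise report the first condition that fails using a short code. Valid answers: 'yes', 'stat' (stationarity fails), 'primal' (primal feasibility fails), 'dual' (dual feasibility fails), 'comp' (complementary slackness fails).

Gradient of f: grad f(x) = Q x + c = (2, -2)
Constraint values g_i(x) = a_i^T x - b_i:
  g_1((-2, -2)) = 0
Stationarity residual: grad f(x) + sum_i lambda_i a_i = (-1, 1)
  -> stationarity FAILS
Primal feasibility (all g_i <= 0): OK
Dual feasibility (all lambda_i >= 0): OK
Complementary slackness (lambda_i * g_i(x) = 0 for all i): OK

Verdict: the first failing condition is stationarity -> stat.

stat


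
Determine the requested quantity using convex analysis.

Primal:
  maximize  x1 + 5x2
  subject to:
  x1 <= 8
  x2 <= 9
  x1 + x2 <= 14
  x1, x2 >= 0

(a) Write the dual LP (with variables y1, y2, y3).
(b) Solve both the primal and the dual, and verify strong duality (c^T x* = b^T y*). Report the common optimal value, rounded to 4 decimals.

The standard primal-dual pair for 'max c^T x s.t. A x <= b, x >= 0' is:
  Dual:  min b^T y  s.t.  A^T y >= c,  y >= 0.

So the dual LP is:
  minimize  8y1 + 9y2 + 14y3
  subject to:
    y1 + y3 >= 1
    y2 + y3 >= 5
    y1, y2, y3 >= 0

Solving the primal: x* = (5, 9).
  primal value c^T x* = 50.
Solving the dual: y* = (0, 4, 1).
  dual value b^T y* = 50.
Strong duality: c^T x* = b^T y*. Confirmed.

50


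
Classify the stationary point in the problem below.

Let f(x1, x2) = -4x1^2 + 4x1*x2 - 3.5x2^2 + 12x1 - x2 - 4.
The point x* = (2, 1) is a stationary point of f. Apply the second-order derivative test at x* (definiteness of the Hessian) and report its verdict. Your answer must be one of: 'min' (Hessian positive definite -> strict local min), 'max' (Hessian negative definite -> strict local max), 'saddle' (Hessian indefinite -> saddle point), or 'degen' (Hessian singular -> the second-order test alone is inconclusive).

Compute the Hessian H = grad^2 f:
  H = [[-8, 4], [4, -7]]
Verify stationarity: grad f(x*) = H x* + g = (0, 0).
Eigenvalues of H: -11.5311, -3.4689.
Both eigenvalues < 0, so H is negative definite -> x* is a strict local max.

max


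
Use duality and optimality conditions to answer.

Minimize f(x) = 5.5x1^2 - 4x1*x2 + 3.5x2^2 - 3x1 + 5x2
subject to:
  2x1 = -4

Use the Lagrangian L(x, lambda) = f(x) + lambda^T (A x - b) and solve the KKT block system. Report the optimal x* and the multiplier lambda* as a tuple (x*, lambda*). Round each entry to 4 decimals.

Form the Lagrangian:
  L(x, lambda) = (1/2) x^T Q x + c^T x + lambda^T (A x - b)
Stationarity (grad_x L = 0): Q x + c + A^T lambda = 0.
Primal feasibility: A x = b.

This gives the KKT block system:
  [ Q   A^T ] [ x     ]   [-c ]
  [ A    0  ] [ lambda ] = [ b ]

Solving the linear system:
  x*      = (-2, -1.8571)
  lambda* = (8.7857)
  f(x*)   = 15.9286

x* = (-2, -1.8571), lambda* = (8.7857)


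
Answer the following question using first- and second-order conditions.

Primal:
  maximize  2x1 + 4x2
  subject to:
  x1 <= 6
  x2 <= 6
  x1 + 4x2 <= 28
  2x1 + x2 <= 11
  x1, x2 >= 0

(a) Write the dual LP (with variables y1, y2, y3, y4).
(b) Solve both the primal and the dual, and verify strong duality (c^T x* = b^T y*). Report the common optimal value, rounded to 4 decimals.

The standard primal-dual pair for 'max c^T x s.t. A x <= b, x >= 0' is:
  Dual:  min b^T y  s.t.  A^T y >= c,  y >= 0.

So the dual LP is:
  minimize  6y1 + 6y2 + 28y3 + 11y4
  subject to:
    y1 + y3 + 2y4 >= 2
    y2 + 4y3 + y4 >= 4
    y1, y2, y3, y4 >= 0

Solving the primal: x* = (2.5, 6).
  primal value c^T x* = 29.
Solving the dual: y* = (0, 3, 0, 1).
  dual value b^T y* = 29.
Strong duality: c^T x* = b^T y*. Confirmed.

29


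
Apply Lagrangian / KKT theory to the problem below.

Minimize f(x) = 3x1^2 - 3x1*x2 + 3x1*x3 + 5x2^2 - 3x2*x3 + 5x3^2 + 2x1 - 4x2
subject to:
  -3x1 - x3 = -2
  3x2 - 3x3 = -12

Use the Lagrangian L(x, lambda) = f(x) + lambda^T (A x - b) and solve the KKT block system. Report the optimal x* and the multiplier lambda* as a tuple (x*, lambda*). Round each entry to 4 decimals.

Form the Lagrangian:
  L(x, lambda) = (1/2) x^T Q x + c^T x + lambda^T (A x - b)
Stationarity (grad_x L = 0): Q x + c + A^T lambda = 0.
Primal feasibility: A x = b.

This gives the KKT block system:
  [ Q   A^T ] [ x     ]   [-c ]
  [ A    0  ] [ lambda ] = [ b ]

Solving the linear system:
  x*      = (-0.197, -1.4091, 2.5909)
  lambda* = (4.2727, 8.4242)
  f(x*)   = 57.4394

x* = (-0.197, -1.4091, 2.5909), lambda* = (4.2727, 8.4242)


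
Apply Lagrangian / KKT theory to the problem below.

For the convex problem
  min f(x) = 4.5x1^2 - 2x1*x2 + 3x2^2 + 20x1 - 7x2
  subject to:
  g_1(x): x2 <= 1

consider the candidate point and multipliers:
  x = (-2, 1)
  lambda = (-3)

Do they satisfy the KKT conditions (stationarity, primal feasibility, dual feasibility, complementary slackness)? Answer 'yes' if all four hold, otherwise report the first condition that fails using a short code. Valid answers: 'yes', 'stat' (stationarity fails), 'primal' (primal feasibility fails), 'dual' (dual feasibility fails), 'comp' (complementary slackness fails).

Gradient of f: grad f(x) = Q x + c = (0, 3)
Constraint values g_i(x) = a_i^T x - b_i:
  g_1((-2, 1)) = 0
Stationarity residual: grad f(x) + sum_i lambda_i a_i = (0, 0)
  -> stationarity OK
Primal feasibility (all g_i <= 0): OK
Dual feasibility (all lambda_i >= 0): FAILS
Complementary slackness (lambda_i * g_i(x) = 0 for all i): OK

Verdict: the first failing condition is dual_feasibility -> dual.

dual


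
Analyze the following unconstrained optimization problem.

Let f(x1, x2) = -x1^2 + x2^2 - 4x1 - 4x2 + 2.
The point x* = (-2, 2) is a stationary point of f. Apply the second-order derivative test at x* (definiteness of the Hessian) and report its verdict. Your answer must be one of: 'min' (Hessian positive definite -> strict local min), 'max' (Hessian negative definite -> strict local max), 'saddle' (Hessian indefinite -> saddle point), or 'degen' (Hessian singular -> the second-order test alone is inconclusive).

Compute the Hessian H = grad^2 f:
  H = [[-2, 0], [0, 2]]
Verify stationarity: grad f(x*) = H x* + g = (0, 0).
Eigenvalues of H: -2, 2.
Eigenvalues have mixed signs, so H is indefinite -> x* is a saddle point.

saddle


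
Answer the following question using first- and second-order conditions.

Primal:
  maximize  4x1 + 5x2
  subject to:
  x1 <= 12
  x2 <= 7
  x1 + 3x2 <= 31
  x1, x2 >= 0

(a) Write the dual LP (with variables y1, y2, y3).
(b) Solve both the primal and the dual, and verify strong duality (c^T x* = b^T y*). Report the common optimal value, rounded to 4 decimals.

The standard primal-dual pair for 'max c^T x s.t. A x <= b, x >= 0' is:
  Dual:  min b^T y  s.t.  A^T y >= c,  y >= 0.

So the dual LP is:
  minimize  12y1 + 7y2 + 31y3
  subject to:
    y1 + y3 >= 4
    y2 + 3y3 >= 5
    y1, y2, y3 >= 0

Solving the primal: x* = (12, 6.3333).
  primal value c^T x* = 79.6667.
Solving the dual: y* = (2.3333, 0, 1.6667).
  dual value b^T y* = 79.6667.
Strong duality: c^T x* = b^T y*. Confirmed.

79.6667


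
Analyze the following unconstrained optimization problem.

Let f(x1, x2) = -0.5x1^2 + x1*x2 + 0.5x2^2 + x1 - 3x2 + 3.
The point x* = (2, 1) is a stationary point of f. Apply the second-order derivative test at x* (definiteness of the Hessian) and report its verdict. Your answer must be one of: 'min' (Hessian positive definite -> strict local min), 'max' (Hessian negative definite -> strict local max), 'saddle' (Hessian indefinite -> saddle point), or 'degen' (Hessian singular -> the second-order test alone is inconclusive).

Compute the Hessian H = grad^2 f:
  H = [[-1, 1], [1, 1]]
Verify stationarity: grad f(x*) = H x* + g = (0, 0).
Eigenvalues of H: -1.4142, 1.4142.
Eigenvalues have mixed signs, so H is indefinite -> x* is a saddle point.

saddle


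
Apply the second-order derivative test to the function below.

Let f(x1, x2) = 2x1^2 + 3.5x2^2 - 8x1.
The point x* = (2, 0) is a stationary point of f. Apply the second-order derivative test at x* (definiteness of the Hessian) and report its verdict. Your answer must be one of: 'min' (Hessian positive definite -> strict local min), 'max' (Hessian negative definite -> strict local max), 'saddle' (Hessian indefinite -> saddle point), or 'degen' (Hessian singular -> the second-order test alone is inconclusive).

Compute the Hessian H = grad^2 f:
  H = [[4, 0], [0, 7]]
Verify stationarity: grad f(x*) = H x* + g = (0, 0).
Eigenvalues of H: 4, 7.
Both eigenvalues > 0, so H is positive definite -> x* is a strict local min.

min


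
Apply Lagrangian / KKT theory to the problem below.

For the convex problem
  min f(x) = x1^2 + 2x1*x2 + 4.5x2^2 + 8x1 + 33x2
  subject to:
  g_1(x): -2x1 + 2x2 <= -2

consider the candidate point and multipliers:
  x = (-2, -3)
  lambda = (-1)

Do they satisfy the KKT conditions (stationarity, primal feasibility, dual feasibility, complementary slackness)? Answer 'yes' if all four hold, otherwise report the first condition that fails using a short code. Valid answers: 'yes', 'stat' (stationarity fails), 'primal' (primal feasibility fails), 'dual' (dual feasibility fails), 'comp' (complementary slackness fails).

Gradient of f: grad f(x) = Q x + c = (-2, 2)
Constraint values g_i(x) = a_i^T x - b_i:
  g_1((-2, -3)) = 0
Stationarity residual: grad f(x) + sum_i lambda_i a_i = (0, 0)
  -> stationarity OK
Primal feasibility (all g_i <= 0): OK
Dual feasibility (all lambda_i >= 0): FAILS
Complementary slackness (lambda_i * g_i(x) = 0 for all i): OK

Verdict: the first failing condition is dual_feasibility -> dual.

dual


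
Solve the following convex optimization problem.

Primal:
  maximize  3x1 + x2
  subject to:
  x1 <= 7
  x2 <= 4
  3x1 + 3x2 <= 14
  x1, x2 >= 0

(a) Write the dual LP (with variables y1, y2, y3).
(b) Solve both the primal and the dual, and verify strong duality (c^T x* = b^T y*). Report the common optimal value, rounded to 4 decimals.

The standard primal-dual pair for 'max c^T x s.t. A x <= b, x >= 0' is:
  Dual:  min b^T y  s.t.  A^T y >= c,  y >= 0.

So the dual LP is:
  minimize  7y1 + 4y2 + 14y3
  subject to:
    y1 + 3y3 >= 3
    y2 + 3y3 >= 1
    y1, y2, y3 >= 0

Solving the primal: x* = (4.6667, 0).
  primal value c^T x* = 14.
Solving the dual: y* = (0, 0, 1).
  dual value b^T y* = 14.
Strong duality: c^T x* = b^T y*. Confirmed.

14


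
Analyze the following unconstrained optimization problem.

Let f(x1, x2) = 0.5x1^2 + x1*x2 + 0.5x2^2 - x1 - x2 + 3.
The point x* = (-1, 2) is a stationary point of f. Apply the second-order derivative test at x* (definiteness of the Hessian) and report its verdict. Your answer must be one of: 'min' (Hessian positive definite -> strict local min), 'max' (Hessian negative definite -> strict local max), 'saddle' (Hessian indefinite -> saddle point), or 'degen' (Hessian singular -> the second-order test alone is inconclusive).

Compute the Hessian H = grad^2 f:
  H = [[1, 1], [1, 1]]
Verify stationarity: grad f(x*) = H x* + g = (0, 0).
Eigenvalues of H: 0, 2.
H has a zero eigenvalue (singular; positive semidefinite but not definite), so H is neither positive definite, negative definite, nor indefinite. The second-order test alone is inconclusive -> degen.
(Indeed, f is constant along the null direction of H through x*, so x* is not a strict local extremum.)

degen


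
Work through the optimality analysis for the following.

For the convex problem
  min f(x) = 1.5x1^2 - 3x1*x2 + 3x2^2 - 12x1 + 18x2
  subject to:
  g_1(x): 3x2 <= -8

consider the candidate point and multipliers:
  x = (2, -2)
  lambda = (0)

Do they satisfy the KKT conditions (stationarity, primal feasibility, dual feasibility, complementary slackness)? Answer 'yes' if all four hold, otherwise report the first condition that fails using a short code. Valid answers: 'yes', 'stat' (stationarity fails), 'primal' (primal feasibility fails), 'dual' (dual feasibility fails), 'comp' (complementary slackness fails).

Gradient of f: grad f(x) = Q x + c = (0, 0)
Constraint values g_i(x) = a_i^T x - b_i:
  g_1((2, -2)) = 2
Stationarity residual: grad f(x) + sum_i lambda_i a_i = (0, 0)
  -> stationarity OK
Primal feasibility (all g_i <= 0): FAILS
Dual feasibility (all lambda_i >= 0): OK
Complementary slackness (lambda_i * g_i(x) = 0 for all i): OK

Verdict: the first failing condition is primal_feasibility -> primal.

primal


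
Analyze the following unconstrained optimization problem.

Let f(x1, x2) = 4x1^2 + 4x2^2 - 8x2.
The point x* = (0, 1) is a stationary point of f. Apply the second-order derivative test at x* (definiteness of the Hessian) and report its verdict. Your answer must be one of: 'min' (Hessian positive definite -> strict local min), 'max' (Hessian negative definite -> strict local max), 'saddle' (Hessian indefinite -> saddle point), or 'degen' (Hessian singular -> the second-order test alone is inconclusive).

Compute the Hessian H = grad^2 f:
  H = [[8, 0], [0, 8]]
Verify stationarity: grad f(x*) = H x* + g = (0, 0).
Eigenvalues of H: 8, 8.
Both eigenvalues > 0, so H is positive definite -> x* is a strict local min.

min


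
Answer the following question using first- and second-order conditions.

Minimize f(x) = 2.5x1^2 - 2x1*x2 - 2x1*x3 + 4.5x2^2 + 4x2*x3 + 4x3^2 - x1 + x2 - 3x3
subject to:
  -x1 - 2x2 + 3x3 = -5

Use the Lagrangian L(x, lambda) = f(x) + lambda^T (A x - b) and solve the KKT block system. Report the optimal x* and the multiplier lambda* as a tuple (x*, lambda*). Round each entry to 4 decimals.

Form the Lagrangian:
  L(x, lambda) = (1/2) x^T Q x + c^T x + lambda^T (A x - b)
Stationarity (grad_x L = 0): Q x + c + A^T lambda = 0.
Primal feasibility: A x = b.

This gives the KKT block system:
  [ Q   A^T ] [ x     ]   [-c ]
  [ A    0  ] [ lambda ] = [ b ]

Solving the linear system:
  x*      = (0.7285, 0.9345, -0.8008)
  lambda* = (2.3752)
  f(x*)   = 7.2422

x* = (0.7285, 0.9345, -0.8008), lambda* = (2.3752)


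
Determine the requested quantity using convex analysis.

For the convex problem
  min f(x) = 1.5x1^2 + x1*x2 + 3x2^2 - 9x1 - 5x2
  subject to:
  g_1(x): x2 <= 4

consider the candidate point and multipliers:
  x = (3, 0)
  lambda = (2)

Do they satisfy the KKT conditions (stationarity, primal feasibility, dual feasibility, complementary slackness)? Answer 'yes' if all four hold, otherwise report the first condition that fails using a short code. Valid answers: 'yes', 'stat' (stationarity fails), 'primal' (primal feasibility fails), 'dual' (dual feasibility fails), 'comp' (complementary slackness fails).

Gradient of f: grad f(x) = Q x + c = (0, -2)
Constraint values g_i(x) = a_i^T x - b_i:
  g_1((3, 0)) = -4
Stationarity residual: grad f(x) + sum_i lambda_i a_i = (0, 0)
  -> stationarity OK
Primal feasibility (all g_i <= 0): OK
Dual feasibility (all lambda_i >= 0): OK
Complementary slackness (lambda_i * g_i(x) = 0 for all i): FAILS

Verdict: the first failing condition is complementary_slackness -> comp.

comp


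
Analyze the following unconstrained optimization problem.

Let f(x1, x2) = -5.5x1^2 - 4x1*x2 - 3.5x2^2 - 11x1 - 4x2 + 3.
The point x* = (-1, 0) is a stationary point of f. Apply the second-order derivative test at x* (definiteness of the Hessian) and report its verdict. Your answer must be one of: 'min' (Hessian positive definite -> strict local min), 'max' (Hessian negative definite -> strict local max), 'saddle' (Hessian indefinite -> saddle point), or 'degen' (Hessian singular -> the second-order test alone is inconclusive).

Compute the Hessian H = grad^2 f:
  H = [[-11, -4], [-4, -7]]
Verify stationarity: grad f(x*) = H x* + g = (0, 0).
Eigenvalues of H: -13.4721, -4.5279.
Both eigenvalues < 0, so H is negative definite -> x* is a strict local max.

max


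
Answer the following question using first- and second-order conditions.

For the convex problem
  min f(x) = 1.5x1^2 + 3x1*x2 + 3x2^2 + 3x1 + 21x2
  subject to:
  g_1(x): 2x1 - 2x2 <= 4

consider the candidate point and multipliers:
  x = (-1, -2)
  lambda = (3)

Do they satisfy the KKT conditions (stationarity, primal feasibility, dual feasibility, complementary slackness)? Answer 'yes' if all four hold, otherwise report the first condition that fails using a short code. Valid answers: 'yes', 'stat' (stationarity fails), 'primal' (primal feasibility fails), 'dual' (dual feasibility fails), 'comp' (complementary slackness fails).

Gradient of f: grad f(x) = Q x + c = (-6, 6)
Constraint values g_i(x) = a_i^T x - b_i:
  g_1((-1, -2)) = -2
Stationarity residual: grad f(x) + sum_i lambda_i a_i = (0, 0)
  -> stationarity OK
Primal feasibility (all g_i <= 0): OK
Dual feasibility (all lambda_i >= 0): OK
Complementary slackness (lambda_i * g_i(x) = 0 for all i): FAILS

Verdict: the first failing condition is complementary_slackness -> comp.

comp


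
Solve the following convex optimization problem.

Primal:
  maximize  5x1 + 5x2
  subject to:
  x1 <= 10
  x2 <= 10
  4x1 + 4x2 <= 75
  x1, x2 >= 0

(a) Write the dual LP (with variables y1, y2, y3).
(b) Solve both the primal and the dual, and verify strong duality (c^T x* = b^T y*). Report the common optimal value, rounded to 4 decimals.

The standard primal-dual pair for 'max c^T x s.t. A x <= b, x >= 0' is:
  Dual:  min b^T y  s.t.  A^T y >= c,  y >= 0.

So the dual LP is:
  minimize  10y1 + 10y2 + 75y3
  subject to:
    y1 + 4y3 >= 5
    y2 + 4y3 >= 5
    y1, y2, y3 >= 0

Solving the primal: x* = (8.75, 10).
  primal value c^T x* = 93.75.
Solving the dual: y* = (0, 0, 1.25).
  dual value b^T y* = 93.75.
Strong duality: c^T x* = b^T y*. Confirmed.

93.75


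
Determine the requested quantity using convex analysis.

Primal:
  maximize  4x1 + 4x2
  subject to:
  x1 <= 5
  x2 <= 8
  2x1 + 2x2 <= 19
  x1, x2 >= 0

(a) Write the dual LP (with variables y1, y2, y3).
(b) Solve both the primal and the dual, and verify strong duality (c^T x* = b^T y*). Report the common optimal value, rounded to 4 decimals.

The standard primal-dual pair for 'max c^T x s.t. A x <= b, x >= 0' is:
  Dual:  min b^T y  s.t.  A^T y >= c,  y >= 0.

So the dual LP is:
  minimize  5y1 + 8y2 + 19y3
  subject to:
    y1 + 2y3 >= 4
    y2 + 2y3 >= 4
    y1, y2, y3 >= 0

Solving the primal: x* = (1.5, 8).
  primal value c^T x* = 38.
Solving the dual: y* = (0, 0, 2).
  dual value b^T y* = 38.
Strong duality: c^T x* = b^T y*. Confirmed.

38


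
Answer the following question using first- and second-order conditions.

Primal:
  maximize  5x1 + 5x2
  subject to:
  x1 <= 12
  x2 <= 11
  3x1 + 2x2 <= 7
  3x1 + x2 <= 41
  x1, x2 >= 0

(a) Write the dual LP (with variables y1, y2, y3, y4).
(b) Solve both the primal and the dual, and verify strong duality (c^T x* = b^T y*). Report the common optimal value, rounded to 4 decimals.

The standard primal-dual pair for 'max c^T x s.t. A x <= b, x >= 0' is:
  Dual:  min b^T y  s.t.  A^T y >= c,  y >= 0.

So the dual LP is:
  minimize  12y1 + 11y2 + 7y3 + 41y4
  subject to:
    y1 + 3y3 + 3y4 >= 5
    y2 + 2y3 + y4 >= 5
    y1, y2, y3, y4 >= 0

Solving the primal: x* = (0, 3.5).
  primal value c^T x* = 17.5.
Solving the dual: y* = (0, 0, 2.5, 0).
  dual value b^T y* = 17.5.
Strong duality: c^T x* = b^T y*. Confirmed.

17.5


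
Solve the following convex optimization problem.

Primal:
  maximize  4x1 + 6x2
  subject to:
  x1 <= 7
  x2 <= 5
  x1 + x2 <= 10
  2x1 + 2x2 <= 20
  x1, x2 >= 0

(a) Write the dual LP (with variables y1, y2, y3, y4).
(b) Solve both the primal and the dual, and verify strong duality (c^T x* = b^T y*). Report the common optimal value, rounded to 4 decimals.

The standard primal-dual pair for 'max c^T x s.t. A x <= b, x >= 0' is:
  Dual:  min b^T y  s.t.  A^T y >= c,  y >= 0.

So the dual LP is:
  minimize  7y1 + 5y2 + 10y3 + 20y4
  subject to:
    y1 + y3 + 2y4 >= 4
    y2 + y3 + 2y4 >= 6
    y1, y2, y3, y4 >= 0

Solving the primal: x* = (5, 5).
  primal value c^T x* = 50.
Solving the dual: y* = (0, 2, 4, 0).
  dual value b^T y* = 50.
Strong duality: c^T x* = b^T y*. Confirmed.

50


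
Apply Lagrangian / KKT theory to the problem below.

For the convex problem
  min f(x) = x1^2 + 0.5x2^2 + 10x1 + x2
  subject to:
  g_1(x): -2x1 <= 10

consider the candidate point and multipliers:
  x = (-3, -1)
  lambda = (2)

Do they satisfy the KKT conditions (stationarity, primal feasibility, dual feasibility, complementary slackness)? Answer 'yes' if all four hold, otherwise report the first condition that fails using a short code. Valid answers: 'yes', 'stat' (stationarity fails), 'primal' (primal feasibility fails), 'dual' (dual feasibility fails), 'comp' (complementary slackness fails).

Gradient of f: grad f(x) = Q x + c = (4, 0)
Constraint values g_i(x) = a_i^T x - b_i:
  g_1((-3, -1)) = -4
Stationarity residual: grad f(x) + sum_i lambda_i a_i = (0, 0)
  -> stationarity OK
Primal feasibility (all g_i <= 0): OK
Dual feasibility (all lambda_i >= 0): OK
Complementary slackness (lambda_i * g_i(x) = 0 for all i): FAILS

Verdict: the first failing condition is complementary_slackness -> comp.

comp


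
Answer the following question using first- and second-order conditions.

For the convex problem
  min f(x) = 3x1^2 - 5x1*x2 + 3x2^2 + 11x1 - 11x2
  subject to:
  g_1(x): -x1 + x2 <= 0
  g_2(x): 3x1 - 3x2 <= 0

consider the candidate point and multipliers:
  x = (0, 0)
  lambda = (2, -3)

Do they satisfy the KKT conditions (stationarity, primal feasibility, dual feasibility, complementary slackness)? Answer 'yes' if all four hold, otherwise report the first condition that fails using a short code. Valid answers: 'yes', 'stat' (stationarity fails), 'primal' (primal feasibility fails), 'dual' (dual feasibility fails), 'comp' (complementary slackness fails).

Gradient of f: grad f(x) = Q x + c = (11, -11)
Constraint values g_i(x) = a_i^T x - b_i:
  g_1((0, 0)) = 0
  g_2((0, 0)) = 0
Stationarity residual: grad f(x) + sum_i lambda_i a_i = (0, 0)
  -> stationarity OK
Primal feasibility (all g_i <= 0): OK
Dual feasibility (all lambda_i >= 0): FAILS
Complementary slackness (lambda_i * g_i(x) = 0 for all i): OK

Verdict: the first failing condition is dual_feasibility -> dual.

dual


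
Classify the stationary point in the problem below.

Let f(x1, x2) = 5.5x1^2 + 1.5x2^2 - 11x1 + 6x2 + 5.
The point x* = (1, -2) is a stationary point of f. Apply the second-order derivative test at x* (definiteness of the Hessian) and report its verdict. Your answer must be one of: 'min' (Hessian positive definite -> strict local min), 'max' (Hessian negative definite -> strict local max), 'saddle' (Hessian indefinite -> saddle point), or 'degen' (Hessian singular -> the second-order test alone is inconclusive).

Compute the Hessian H = grad^2 f:
  H = [[11, 0], [0, 3]]
Verify stationarity: grad f(x*) = H x* + g = (0, 0).
Eigenvalues of H: 3, 11.
Both eigenvalues > 0, so H is positive definite -> x* is a strict local min.

min


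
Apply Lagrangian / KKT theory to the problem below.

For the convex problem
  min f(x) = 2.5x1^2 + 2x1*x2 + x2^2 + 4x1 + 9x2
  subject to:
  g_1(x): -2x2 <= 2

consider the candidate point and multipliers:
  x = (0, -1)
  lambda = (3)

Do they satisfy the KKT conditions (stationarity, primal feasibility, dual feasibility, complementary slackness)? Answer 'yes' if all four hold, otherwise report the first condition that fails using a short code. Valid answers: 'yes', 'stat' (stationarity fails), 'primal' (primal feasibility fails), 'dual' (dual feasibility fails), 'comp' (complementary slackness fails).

Gradient of f: grad f(x) = Q x + c = (2, 7)
Constraint values g_i(x) = a_i^T x - b_i:
  g_1((0, -1)) = 0
Stationarity residual: grad f(x) + sum_i lambda_i a_i = (2, 1)
  -> stationarity FAILS
Primal feasibility (all g_i <= 0): OK
Dual feasibility (all lambda_i >= 0): OK
Complementary slackness (lambda_i * g_i(x) = 0 for all i): OK

Verdict: the first failing condition is stationarity -> stat.

stat


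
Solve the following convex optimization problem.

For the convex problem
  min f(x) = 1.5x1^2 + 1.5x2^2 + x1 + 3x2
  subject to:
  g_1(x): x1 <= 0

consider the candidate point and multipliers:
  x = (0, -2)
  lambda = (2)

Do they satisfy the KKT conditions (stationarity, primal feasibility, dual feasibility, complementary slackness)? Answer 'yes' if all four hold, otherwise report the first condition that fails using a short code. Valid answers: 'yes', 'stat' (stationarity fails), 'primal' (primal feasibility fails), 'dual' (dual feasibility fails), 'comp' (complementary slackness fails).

Gradient of f: grad f(x) = Q x + c = (1, -3)
Constraint values g_i(x) = a_i^T x - b_i:
  g_1((0, -2)) = 0
Stationarity residual: grad f(x) + sum_i lambda_i a_i = (3, -3)
  -> stationarity FAILS
Primal feasibility (all g_i <= 0): OK
Dual feasibility (all lambda_i >= 0): OK
Complementary slackness (lambda_i * g_i(x) = 0 for all i): OK

Verdict: the first failing condition is stationarity -> stat.

stat


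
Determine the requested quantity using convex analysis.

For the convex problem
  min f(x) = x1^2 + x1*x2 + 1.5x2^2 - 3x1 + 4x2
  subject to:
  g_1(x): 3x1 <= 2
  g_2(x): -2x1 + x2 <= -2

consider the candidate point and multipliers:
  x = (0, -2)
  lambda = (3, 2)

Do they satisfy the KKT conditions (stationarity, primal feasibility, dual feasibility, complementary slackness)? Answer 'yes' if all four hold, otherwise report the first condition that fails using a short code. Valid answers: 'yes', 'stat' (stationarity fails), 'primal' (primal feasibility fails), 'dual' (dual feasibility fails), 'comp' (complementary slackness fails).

Gradient of f: grad f(x) = Q x + c = (-5, -2)
Constraint values g_i(x) = a_i^T x - b_i:
  g_1((0, -2)) = -2
  g_2((0, -2)) = 0
Stationarity residual: grad f(x) + sum_i lambda_i a_i = (0, 0)
  -> stationarity OK
Primal feasibility (all g_i <= 0): OK
Dual feasibility (all lambda_i >= 0): OK
Complementary slackness (lambda_i * g_i(x) = 0 for all i): FAILS

Verdict: the first failing condition is complementary_slackness -> comp.

comp


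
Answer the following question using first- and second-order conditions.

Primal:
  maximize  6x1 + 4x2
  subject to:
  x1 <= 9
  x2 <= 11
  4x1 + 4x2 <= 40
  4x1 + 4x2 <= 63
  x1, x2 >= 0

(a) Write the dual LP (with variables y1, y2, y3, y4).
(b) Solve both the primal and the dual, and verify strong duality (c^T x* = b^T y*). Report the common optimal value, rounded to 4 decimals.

The standard primal-dual pair for 'max c^T x s.t. A x <= b, x >= 0' is:
  Dual:  min b^T y  s.t.  A^T y >= c,  y >= 0.

So the dual LP is:
  minimize  9y1 + 11y2 + 40y3 + 63y4
  subject to:
    y1 + 4y3 + 4y4 >= 6
    y2 + 4y3 + 4y4 >= 4
    y1, y2, y3, y4 >= 0

Solving the primal: x* = (9, 1).
  primal value c^T x* = 58.
Solving the dual: y* = (2, 0, 1, 0).
  dual value b^T y* = 58.
Strong duality: c^T x* = b^T y*. Confirmed.

58


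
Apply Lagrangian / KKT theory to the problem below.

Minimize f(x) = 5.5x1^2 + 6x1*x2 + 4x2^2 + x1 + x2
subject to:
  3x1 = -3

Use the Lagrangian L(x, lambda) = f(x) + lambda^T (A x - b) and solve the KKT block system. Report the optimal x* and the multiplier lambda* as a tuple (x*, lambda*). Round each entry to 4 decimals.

Form the Lagrangian:
  L(x, lambda) = (1/2) x^T Q x + c^T x + lambda^T (A x - b)
Stationarity (grad_x L = 0): Q x + c + A^T lambda = 0.
Primal feasibility: A x = b.

This gives the KKT block system:
  [ Q   A^T ] [ x     ]   [-c ]
  [ A    0  ] [ lambda ] = [ b ]

Solving the linear system:
  x*      = (-1, 0.625)
  lambda* = (2.0833)
  f(x*)   = 2.9375

x* = (-1, 0.625), lambda* = (2.0833)


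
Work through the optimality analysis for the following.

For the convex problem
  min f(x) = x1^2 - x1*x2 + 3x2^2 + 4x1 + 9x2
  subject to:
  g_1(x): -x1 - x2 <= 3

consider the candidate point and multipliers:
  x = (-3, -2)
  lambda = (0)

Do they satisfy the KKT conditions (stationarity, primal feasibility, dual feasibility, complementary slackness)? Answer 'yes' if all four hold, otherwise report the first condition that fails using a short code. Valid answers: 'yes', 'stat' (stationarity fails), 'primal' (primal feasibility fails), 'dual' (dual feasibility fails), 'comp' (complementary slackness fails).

Gradient of f: grad f(x) = Q x + c = (0, 0)
Constraint values g_i(x) = a_i^T x - b_i:
  g_1((-3, -2)) = 2
Stationarity residual: grad f(x) + sum_i lambda_i a_i = (0, 0)
  -> stationarity OK
Primal feasibility (all g_i <= 0): FAILS
Dual feasibility (all lambda_i >= 0): OK
Complementary slackness (lambda_i * g_i(x) = 0 for all i): OK

Verdict: the first failing condition is primal_feasibility -> primal.

primal


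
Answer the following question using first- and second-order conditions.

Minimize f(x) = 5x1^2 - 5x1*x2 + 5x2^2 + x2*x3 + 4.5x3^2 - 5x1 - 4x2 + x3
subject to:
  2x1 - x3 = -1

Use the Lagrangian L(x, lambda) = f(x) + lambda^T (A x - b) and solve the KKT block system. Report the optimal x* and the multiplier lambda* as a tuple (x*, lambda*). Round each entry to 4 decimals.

Form the Lagrangian:
  L(x, lambda) = (1/2) x^T Q x + c^T x + lambda^T (A x - b)
Stationarity (grad_x L = 0): Q x + c + A^T lambda = 0.
Primal feasibility: A x = b.

This gives the KKT block system:
  [ Q   A^T ] [ x     ]   [-c ]
  [ A    0  ] [ lambda ] = [ b ]

Solving the linear system:
  x*      = (-0.3126, 0.2062, 0.3747)
  lambda* = (4.5787)
  f(x*)   = 2.8459

x* = (-0.3126, 0.2062, 0.3747), lambda* = (4.5787)


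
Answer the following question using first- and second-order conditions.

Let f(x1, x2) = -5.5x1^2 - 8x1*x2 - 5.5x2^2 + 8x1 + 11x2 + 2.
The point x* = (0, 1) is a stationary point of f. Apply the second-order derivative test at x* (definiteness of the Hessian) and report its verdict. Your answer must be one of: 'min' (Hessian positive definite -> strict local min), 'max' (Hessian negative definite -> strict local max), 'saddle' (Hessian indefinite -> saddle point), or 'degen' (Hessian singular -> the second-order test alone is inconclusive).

Compute the Hessian H = grad^2 f:
  H = [[-11, -8], [-8, -11]]
Verify stationarity: grad f(x*) = H x* + g = (0, 0).
Eigenvalues of H: -19, -3.
Both eigenvalues < 0, so H is negative definite -> x* is a strict local max.

max


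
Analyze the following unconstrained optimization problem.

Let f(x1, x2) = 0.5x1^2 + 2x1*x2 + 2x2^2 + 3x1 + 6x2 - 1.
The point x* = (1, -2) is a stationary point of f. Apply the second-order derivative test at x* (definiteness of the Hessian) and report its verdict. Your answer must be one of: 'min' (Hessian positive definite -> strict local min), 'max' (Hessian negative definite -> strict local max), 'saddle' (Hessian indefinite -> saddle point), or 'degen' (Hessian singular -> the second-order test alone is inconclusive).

Compute the Hessian H = grad^2 f:
  H = [[1, 2], [2, 4]]
Verify stationarity: grad f(x*) = H x* + g = (0, 0).
Eigenvalues of H: 0, 5.
H has a zero eigenvalue (singular; positive semidefinite but not definite), so H is neither positive definite, negative definite, nor indefinite. The second-order test alone is inconclusive -> degen.
(Indeed, f is constant along the null direction of H through x*, so x* is not a strict local extremum.)

degen
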